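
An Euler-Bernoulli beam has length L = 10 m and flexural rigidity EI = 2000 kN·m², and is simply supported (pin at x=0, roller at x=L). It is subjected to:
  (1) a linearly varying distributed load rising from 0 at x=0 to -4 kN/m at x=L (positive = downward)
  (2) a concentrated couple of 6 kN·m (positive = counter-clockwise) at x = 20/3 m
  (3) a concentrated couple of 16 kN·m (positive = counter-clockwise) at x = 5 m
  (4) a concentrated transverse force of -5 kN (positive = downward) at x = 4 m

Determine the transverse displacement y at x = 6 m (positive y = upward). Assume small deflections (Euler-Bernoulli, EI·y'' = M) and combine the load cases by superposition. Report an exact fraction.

Load 1 — triangular load w₀=-4 kN/m (0→w₀ over full span):
  y_1 = -w₀x(7L⁴-10L²x²+3x⁴)/(360LEI) = -(-4)·6·(7·10⁴-10·10²·6²+3·6⁴)/(360·10·2000) = 1184/9375 m
Load 2 — applied couple M₀=6 kN·m at a=20/3 m (b=L-a=10/3):
  y_2 = (M₀x³/(6L)+C₁x)/EI  [x≤a] with C₁=M₀(3b²-L²)/(6L)=-20/3 = (6·6³/(6·10)+(-20/3)·6)/2000 = -23/2500 m
Load 3 — applied couple M₀=16 kN·m at a=5 m (b=L-a=5):
  y_3 = (M₀x³/(6L)-M₀(x-a)²/2+C₁x)/EI  [x>a] with C₁=M₀(3b²-L²)/(6L)=-20/3 = (16·6³/(6·10)-16·(6-5)²/2+(-20/3)·6)/2000 = 3/625 m
Load 4 — point force P=-5 kN at a=4 m (b=L-a=6):
  y_4 = -Pa(L-x)(2Lx-a²-x²)/(6LEI)  [x>a] = -(-5)·4·(10-6)·(2·10·6-4²-6²)/(6·10·2000) = 17/375 m
Superposition: y = Σ y_i = 6271/37500 m ≈ 0.167227 m

y(6) = 6271/37500 m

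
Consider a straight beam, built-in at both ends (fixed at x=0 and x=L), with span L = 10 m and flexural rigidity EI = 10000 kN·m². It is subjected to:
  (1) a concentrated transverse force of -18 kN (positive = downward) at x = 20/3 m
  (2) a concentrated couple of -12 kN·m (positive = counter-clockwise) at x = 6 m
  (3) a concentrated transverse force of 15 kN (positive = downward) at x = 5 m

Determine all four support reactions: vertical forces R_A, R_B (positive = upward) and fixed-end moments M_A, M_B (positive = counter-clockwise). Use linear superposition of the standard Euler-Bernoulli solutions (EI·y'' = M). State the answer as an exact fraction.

Load 1 — point force P=-18 kN at a=20/3 m (b=L-a=10/3):
  R_A = Pb²(3a+b)/L³ = (-18)·(10/3)²·(3·(20/3)+(10/3))/10³ = -14/3 kN
  M_A = Pab²/L² = (-18)·(20/3)·(10/3)²/10² = -40/3 kN·m
  R_B = Pa²(a+3b)/L³ = (-18)·(20/3)²·((20/3)+3·(10/3))/10³ = -40/3 kN
  M_B = -Pa²b/L² = -(-18)·(20/3)²·(10/3)/10² = 80/3 kN·m
Load 2 — applied couple M₀=-12 kN·m at a=6 m (b=L-a=4):
  R_A = 6M₀ab/L³ = 6·(-12)·6·4/10³ = -216/125 kN
  M_A = M₀b(2a-b)/L² = (-12)·4·(2·6-4)/10² = -96/25 kN·m
  R_B = -6M₀ab/L³ = -6·(-12)·6·4/10³ = 216/125 kN
  M_B = M₀a(2b-a)/L² = (-12)·6·(2·4-6)/10² = -36/25 kN·m
Load 3 — point force P=15 kN at a=5 m (b=L-a=5):
  R_A = Pb²(3a+b)/L³ = 15·5²·(3·5+5)/10³ = 15/2 kN
  M_A = Pab²/L² = 15·5·5²/10² = 75/4 kN·m
  R_B = Pa²(a+3b)/L³ = 15·5²·(5+3·5)/10³ = 15/2 kN
  M_B = -Pa²b/L² = -15·5²·5/10² = -75/4 kN·m
Superposition: R_A = 829/750 kN, M_A = 473/300 kN·m, R_B = -3079/750 kN, M_B = 1943/300 kN·m

R_A = 829/750 kN, M_A = 473/300 kN·m, R_B = -3079/750 kN, M_B = 1943/300 kN·m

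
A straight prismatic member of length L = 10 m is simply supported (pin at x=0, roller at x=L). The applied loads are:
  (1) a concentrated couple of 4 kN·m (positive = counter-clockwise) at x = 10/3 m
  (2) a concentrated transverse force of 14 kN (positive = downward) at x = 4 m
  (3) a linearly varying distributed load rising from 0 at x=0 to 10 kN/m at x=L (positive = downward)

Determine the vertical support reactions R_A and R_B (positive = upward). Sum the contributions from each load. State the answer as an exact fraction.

R_A = 382/15 kN, R_B = 578/15 kN

Load 1 — applied couple M₀=4 kN·m at a=10/3 m (b=L-a=20/3):
  R_A = M₀/L = 4/10 = 2/5 kN
  R_B = -M₀/L = -4/10 = -2/5 kN
Load 2 — point force P=14 kN at a=4 m (b=L-a=6):
  R_A = Pb/L = 14·6/10 = 42/5 kN
  R_B = Pa/L = 14·4/10 = 28/5 kN
Load 3 — triangular load w₀=10 kN/m (0→w₀ over full span):
  R_A = w₀L/6 = 10·10/6 = 50/3 kN
  R_B = w₀L/3 = 10·10/3 = 100/3 kN
Superposition: R_A = 382/15 kN, R_B = 578/15 kN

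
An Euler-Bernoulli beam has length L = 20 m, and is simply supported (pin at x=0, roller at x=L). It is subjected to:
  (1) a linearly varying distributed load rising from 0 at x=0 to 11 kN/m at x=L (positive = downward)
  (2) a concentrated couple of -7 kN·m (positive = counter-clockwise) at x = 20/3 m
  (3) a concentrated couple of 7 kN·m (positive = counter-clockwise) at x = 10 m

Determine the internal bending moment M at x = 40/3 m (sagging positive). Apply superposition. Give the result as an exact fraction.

Load 1 — triangular load w₀=11 kN/m (0→w₀ over full span):
  M_1 = w₀Lx/6 - w₀x³/(6L) = 11·20·(40/3)/6 - 11·(40/3)³/(6·20) = 22000/81 kN·m
Load 2 — applied couple M₀=-7 kN·m at a=20/3 m (b=L-a=40/3):
  M_2 = M₀x/L - M₀  [x>a] = (-7)·(40/3)/20 - (-7) = 7/3 kN·m
Load 3 — applied couple M₀=7 kN·m at a=10 m (b=L-a=10):
  M_3 = M₀x/L - M₀  [x>a] = 7·(40/3)/20 - 7 = -7/3 kN·m
Superposition: M = Σ M_i = 22000/81 kN·m ≈ 271.604938 kN·m

M(40/3) = 22000/81 kN·m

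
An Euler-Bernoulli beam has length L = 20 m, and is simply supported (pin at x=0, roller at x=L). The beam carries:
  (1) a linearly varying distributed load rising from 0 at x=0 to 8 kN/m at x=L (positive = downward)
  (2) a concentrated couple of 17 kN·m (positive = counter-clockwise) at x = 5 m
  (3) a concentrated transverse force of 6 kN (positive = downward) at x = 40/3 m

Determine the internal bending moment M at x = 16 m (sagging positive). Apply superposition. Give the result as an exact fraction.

M(16) = 831/5 kN·m

Load 1 — triangular load w₀=8 kN/m (0→w₀ over full span):
  M_1 = w₀Lx/6 - w₀x³/(6L) = 8·20·16/6 - 8·16³/(6·20) = 768/5 kN·m
Load 2 — applied couple M₀=17 kN·m at a=5 m (b=L-a=15):
  M_2 = M₀x/L - M₀  [x>a] = 17·16/20 - 17 = -17/5 kN·m
Load 3 — point force P=6 kN at a=40/3 m (b=L-a=20/3):
  M_3 = Pa(L-x)/L  [x>a] = 6·(40/3)·(20-16)/20 = 16 kN·m
Superposition: M = Σ M_i = 831/5 kN·m ≈ 166.200000 kN·m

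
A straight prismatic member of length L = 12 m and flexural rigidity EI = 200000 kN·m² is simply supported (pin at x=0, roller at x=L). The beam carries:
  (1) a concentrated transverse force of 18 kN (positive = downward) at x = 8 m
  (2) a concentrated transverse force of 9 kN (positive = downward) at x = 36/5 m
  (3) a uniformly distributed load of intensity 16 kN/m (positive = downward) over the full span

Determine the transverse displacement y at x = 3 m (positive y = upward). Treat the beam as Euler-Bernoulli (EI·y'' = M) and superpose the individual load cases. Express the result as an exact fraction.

y(3) = -227283/12500000 m

Load 1 — point force P=18 kN at a=8 m (b=L-a=4):
  y_1 = -Pbx(L²-b²-x²)/(6LEI)  [x≤a] = -18·4·3·(12²-4²-3²)/(6·12·200000) = -357/200000 m
Load 2 — point force P=9 kN at a=36/5 m (b=L-a=24/5):
  y_2 = -Pbx(L²-b²-x²)/(6LEI)  [x≤a] = -9·(24/5)·3·(12²-(24/5)²-3²)/(6·12·200000) = -25191/25000000 m
Load 3 — uniform load w=16 kN/m over full span:
  y_3 = -wx(L³-2Lx²+x³)/(24EI) = -16·3·(12³-2·12·3²+3³)/(24·200000) = -1539/100000 m
Superposition: y = Σ y_i = -227283/12500000 m ≈ -0.018183 m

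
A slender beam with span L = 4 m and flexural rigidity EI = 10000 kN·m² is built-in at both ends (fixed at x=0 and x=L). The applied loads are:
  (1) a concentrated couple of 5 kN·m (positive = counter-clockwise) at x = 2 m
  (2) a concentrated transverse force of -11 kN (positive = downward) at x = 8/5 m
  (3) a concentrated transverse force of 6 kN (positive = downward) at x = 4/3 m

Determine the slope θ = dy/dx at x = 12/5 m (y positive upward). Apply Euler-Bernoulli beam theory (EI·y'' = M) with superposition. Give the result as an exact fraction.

Load 1 — applied couple M₀=5 kN·m at a=2 m (b=L-a=2):
  θ_1 = (R_Ax²/2 - M_Ax - M₀(x-a))/EI  [x>a] with R_A=15/8, M_A=5/4 = ((15/8)·(12/5)²/2 - (5/4)·(12/5) - 5·((12/5)-2))/10000 = 1/25000 rad
Load 2 — point force P=-11 kN at a=8/5 m (b=L-a=12/5):
  θ_2 = Pa²(L-x)(2bL-(3b+a)(L-x))/(2L³EI)  [x>a] = (-11)·(8/5)²·(4-(12/5))·(2·(12/5)·4-(3·(12/5)+(8/5))·(4-(12/5)))/(2·4³·10000) = -352/1953125 rad
Load 3 — point force P=6 kN at a=4/3 m (b=L-a=8/3):
  θ_3 = Pa²(L-x)(2bL-(3b+a)(L-x))/(2L³EI)  [x>a] = 6·(4/3)²·(4-(12/5))·(2·(8/3)·4-(3·(8/3)+(4/3))·(4-(12/5)))/(2·4³·10000) = 4/46875 rad
Superposition: θ = Σ θ_i = -2573/46875000 rad ≈ -0.000055 rad

θ(12/5) = -2573/46875000 rad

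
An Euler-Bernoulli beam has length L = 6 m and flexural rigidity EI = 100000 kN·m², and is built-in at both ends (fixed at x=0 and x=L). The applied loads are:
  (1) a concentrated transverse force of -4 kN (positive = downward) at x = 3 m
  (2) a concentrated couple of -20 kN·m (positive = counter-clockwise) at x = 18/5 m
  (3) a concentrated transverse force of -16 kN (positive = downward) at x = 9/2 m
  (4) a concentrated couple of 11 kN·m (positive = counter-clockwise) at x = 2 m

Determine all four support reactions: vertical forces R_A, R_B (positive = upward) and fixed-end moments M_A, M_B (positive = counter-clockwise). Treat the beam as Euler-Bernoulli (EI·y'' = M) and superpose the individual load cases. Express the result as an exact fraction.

R_A = -617/90 kN, M_A = -139/10 kN·m, R_B = -1183/90 kN, M_B = 533/30 kN·m

Load 1 — point force P=-4 kN at a=3 m (b=L-a=3):
  R_A = Pb²(3a+b)/L³ = (-4)·3²·(3·3+3)/6³ = -2 kN
  M_A = Pab²/L² = (-4)·3·3²/6² = -3 kN·m
  R_B = Pa²(a+3b)/L³ = (-4)·3²·(3+3·3)/6³ = -2 kN
  M_B = -Pa²b/L² = -(-4)·3²·3/6² = 3 kN·m
Load 2 — applied couple M₀=-20 kN·m at a=18/5 m (b=L-a=12/5):
  R_A = 6M₀ab/L³ = 6·(-20)·(18/5)·(12/5)/6³ = -24/5 kN
  M_A = M₀b(2a-b)/L² = (-20)·(12/5)·(2·(18/5)-(12/5))/6² = -32/5 kN·m
  R_B = -6M₀ab/L³ = -6·(-20)·(18/5)·(12/5)/6³ = 24/5 kN
  M_B = M₀a(2b-a)/L² = (-20)·(18/5)·(2·(12/5)-(18/5))/6² = -12/5 kN·m
Load 3 — point force P=-16 kN at a=9/2 m (b=L-a=3/2):
  R_A = Pb²(3a+b)/L³ = (-16)·(3/2)²·(3·(9/2)+(3/2))/6³ = -5/2 kN
  M_A = Pab²/L² = (-16)·(9/2)·(3/2)²/6² = -9/2 kN·m
  R_B = Pa²(a+3b)/L³ = (-16)·(9/2)²·((9/2)+3·(3/2))/6³ = -27/2 kN
  M_B = -Pa²b/L² = -(-16)·(9/2)²·(3/2)/6² = 27/2 kN·m
Load 4 — applied couple M₀=11 kN·m at a=2 m (b=L-a=4):
  R_A = 6M₀ab/L³ = 6·11·2·4/6³ = 22/9 kN
  M_A = M₀b(2a-b)/L² = 11·4·(2·2-4)/6² = 0 kN·m
  R_B = -6M₀ab/L³ = -6·11·2·4/6³ = -22/9 kN
  M_B = M₀a(2b-a)/L² = 11·2·(2·4-2)/6² = 11/3 kN·m
Superposition: R_A = -617/90 kN, M_A = -139/10 kN·m, R_B = -1183/90 kN, M_B = 533/30 kN·m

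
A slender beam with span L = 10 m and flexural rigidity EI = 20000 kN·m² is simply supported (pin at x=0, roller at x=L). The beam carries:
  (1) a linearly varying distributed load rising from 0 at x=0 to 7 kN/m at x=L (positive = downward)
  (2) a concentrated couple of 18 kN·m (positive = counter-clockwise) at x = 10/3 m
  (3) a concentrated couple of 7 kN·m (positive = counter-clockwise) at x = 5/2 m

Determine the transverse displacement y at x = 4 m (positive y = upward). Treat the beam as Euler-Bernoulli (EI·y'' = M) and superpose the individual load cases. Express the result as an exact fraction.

y(4) = -203459/12000000 m

Load 1 — triangular load w₀=7 kN/m (0→w₀ over full span):
  y_1 = -w₀x(7L⁴-10L²x²+3x⁴)/(360LEI) = -7·4·(7·10⁴-10·10²·4²+3·4⁴)/(360·10·20000) = -7987/375000 m
Load 2 — applied couple M₀=18 kN·m at a=10/3 m (b=L-a=20/3):
  y_2 = (M₀x³/(6L)-M₀(x-a)²/2+C₁x)/EI  [x>a] with C₁=M₀(3b²-L²)/(6L)=10 = (18·4³/(6·10)-18·(4-(10/3))²/2+10·4)/20000 = 69/25000 m
Load 3 — applied couple M₀=7 kN·m at a=5/2 m (b=L-a=15/2):
  y_3 = (M₀x³/(6L)-M₀(x-a)²/2+C₁x)/EI  [x>a] with C₁=M₀(3b²-L²)/(6L)=385/48 = (7·4³/(6·10)-7·(4-(5/2))²/2+(385/48)·4)/20000 = 1267/800000 m
Superposition: y = Σ y_i = -203459/12000000 m ≈ -0.016955 m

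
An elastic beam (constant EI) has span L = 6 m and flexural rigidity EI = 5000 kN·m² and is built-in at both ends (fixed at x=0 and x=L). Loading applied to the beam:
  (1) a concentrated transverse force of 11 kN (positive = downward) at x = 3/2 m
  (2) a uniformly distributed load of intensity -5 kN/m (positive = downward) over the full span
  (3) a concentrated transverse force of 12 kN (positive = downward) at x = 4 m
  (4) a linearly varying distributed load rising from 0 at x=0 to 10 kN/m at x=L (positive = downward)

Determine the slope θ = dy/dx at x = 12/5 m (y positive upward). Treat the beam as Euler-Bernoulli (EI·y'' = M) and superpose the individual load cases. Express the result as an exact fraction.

θ(12/5) = -147/156250 rad

Load 1 — point force P=11 kN at a=3/2 m (b=L-a=9/2):
  θ_1 = Pa²(L-x)(2bL-(3b+a)(L-x))/(2L³EI)  [x>a] = 11·(3/2)²·(6-(12/5))·(2·(9/2)·6-(3·(9/2)+(3/2))·(6-(12/5)))/(2·6³·5000) = 0 rad
Load 2 — uniform load w=-5 kN/m over full span:
  θ_2 = -wx(L-x)(L-2x)/(12EI) = -(-5)·(12/5)·(6-(12/5))·(6-2·(12/5))/(12·5000) = 27/31250 rad
Load 3 — point force P=12 kN at a=4 m (b=L-a=2):
  θ_3 = -Pb²x(2aL-(3a+b)x)/(2L³EI)  [x≤a] = -12·2²·(12/5)·(2·4·6-(3·4+2)·(12/5))/(2·6³·5000) = -12/15625 rad
Load 4 — triangular load w₀=10 kN/m (0→w₀ over full span):
  θ_4 = -w₀(2x(L-x)(L-2x)(x+2L)+x²(L-x)²)/(120LEI) = -10·(2·(12/5)·(6-(12/5))·(6-2·(12/5))·((12/5)+2·6)+(12/5)²·(6-(12/5))²)/(120·6·5000) = -81/78125 rad
Superposition: θ = Σ θ_i = -147/156250 rad ≈ -0.000941 rad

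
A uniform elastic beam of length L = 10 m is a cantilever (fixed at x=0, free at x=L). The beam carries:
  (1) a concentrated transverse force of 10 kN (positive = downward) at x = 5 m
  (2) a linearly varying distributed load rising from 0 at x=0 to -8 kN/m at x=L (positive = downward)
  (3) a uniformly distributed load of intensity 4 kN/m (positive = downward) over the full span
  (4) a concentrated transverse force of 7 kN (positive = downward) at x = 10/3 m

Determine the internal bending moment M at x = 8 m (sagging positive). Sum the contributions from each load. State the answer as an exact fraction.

Load 1 — point force P=10 kN at a=5 m (b=L-a=5):
  M_1 = 0  [x>a] = 0 kN·m
Load 2 — triangular load w₀=-8 kN/m (0→w₀ over full span):
  M_2 = w₀Lx/2 - w₀L²/3 - w₀x³/(6L) = (-8)·10·8/2 - (-8)·10²/3 - (-8)·8³/(6·10) = 224/15 kN·m
Load 3 — uniform load w=4 kN/m over full span:
  M_3 = -w(L-x)²/2 = -4·(10-8)²/2 = -8 kN·m
Load 4 — point force P=7 kN at a=10/3 m (b=L-a=20/3):
  M_4 = 0  [x>a] = 0 kN·m
Superposition: M = Σ M_i = 104/15 kN·m ≈ 6.933333 kN·m

M(8) = 104/15 kN·m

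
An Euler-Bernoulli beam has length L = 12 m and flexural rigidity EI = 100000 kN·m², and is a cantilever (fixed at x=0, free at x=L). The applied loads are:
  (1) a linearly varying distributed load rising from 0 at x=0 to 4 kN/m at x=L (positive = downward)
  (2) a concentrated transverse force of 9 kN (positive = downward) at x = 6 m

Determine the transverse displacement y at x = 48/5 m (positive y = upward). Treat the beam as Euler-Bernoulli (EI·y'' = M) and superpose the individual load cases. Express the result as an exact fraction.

y(48/5) = -26430111/390625000 m

Load 1 — triangular load w₀=4 kN/m (0→w₀ over full span):
  y_1 = (w₀Lx³/12-w₀L²x²/6-w₀x⁵/(120L))/EI = (4·12·(48/5)³/12-4·12²·(48/5)²/6-4·(48/5)⁵/(120·12))/100000 = -2702592/48828125 m
Load 2 — point force P=9 kN at a=6 m (b=L-a=6):
  y_2 = -Pa²(3x-a)/(6EI)  [x>a] = -9·6²·(3·(48/5)-6)/(6·100000) = -1539/125000 m
Superposition: y = Σ y_i = -26430111/390625000 m ≈ -0.067661 m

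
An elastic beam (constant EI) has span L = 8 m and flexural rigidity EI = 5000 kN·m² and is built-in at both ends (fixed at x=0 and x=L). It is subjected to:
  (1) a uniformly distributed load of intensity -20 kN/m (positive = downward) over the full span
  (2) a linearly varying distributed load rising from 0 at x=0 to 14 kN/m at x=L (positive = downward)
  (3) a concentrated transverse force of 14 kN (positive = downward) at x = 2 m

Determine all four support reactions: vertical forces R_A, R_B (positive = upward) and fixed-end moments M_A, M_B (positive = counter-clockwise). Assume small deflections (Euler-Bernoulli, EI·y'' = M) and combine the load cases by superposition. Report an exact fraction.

Load 1 — uniform load w=-20 kN/m over full span:
  R_A = wL/2 = (-20)·8/2 = -80 kN
  M_A = wL²/12 = (-20)·8²/12 = -320/3 kN·m
  R_B = wL/2 = (-20)·8/2 = -80 kN
  M_B = -wL²/12 = -(-20)·8²/12 = 320/3 kN·m
Load 2 — triangular load w₀=14 kN/m (0→w₀ over full span):
  R_A = 3w₀L/20 = 3·14·8/20 = 84/5 kN
  M_A = w₀L²/30 = 14·8²/30 = 448/15 kN·m
  R_B = 7w₀L/20 = 7·14·8/20 = 196/5 kN
  M_B = -w₀L²/20 = -14·8²/20 = -224/5 kN·m
Load 3 — point force P=14 kN at a=2 m (b=L-a=6):
  R_A = Pb²(3a+b)/L³ = 14·6²·(3·2+6)/8³ = 189/16 kN
  M_A = Pab²/L² = 14·2·6²/8² = 63/4 kN·m
  R_B = Pa²(a+3b)/L³ = 14·2²·(2+3·6)/8³ = 35/16 kN
  M_B = -Pa²b/L² = -14·2²·6/8² = -21/4 kN·m
Superposition: R_A = -4111/80 kN, M_A = -1221/20 kN·m, R_B = -3089/80 kN, M_B = 3397/60 kN·m

R_A = -4111/80 kN, M_A = -1221/20 kN·m, R_B = -3089/80 kN, M_B = 3397/60 kN·m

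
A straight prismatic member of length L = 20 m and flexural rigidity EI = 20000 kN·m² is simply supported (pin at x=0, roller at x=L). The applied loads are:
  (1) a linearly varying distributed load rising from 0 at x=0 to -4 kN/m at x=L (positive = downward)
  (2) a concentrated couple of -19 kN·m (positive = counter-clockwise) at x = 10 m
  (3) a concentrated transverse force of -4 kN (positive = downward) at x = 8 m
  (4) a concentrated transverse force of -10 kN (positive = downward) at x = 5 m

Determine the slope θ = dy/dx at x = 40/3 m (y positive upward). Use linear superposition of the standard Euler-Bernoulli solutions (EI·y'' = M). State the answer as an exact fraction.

θ(40/3) = -2233681/97200000 rad

Load 1 — triangular load w₀=-4 kN/m (0→w₀ over full span):
  θ_1 = -w₀(7L⁴-30L²x²+15x⁴)/(360LEI) = -(-4)·(7·20⁴-30·20²·(40/3)²+15·(40/3)⁴)/(360·20·20000) = -91/6075 rad
Load 2 — applied couple M₀=-19 kN·m at a=10 m (b=L-a=10):
  θ_2 = (M₀x²/(2L)-M₀(x-a)+C₁)/EI  [x>a] with C₁=M₀(3b²-L²)/(6L)=95/6 = ((-19)·(40/3)²/(2·20)-(-19)·((40/3)-10)+(95/6))/20000 = -19/72000 rad
Load 3 — point force P=-4 kN at a=8 m (b=L-a=12):
  θ_3 = -Pa(2L²-6Lx+3x²+a²)/(6LEI)  [x>a] = -(-4)·8·(2·20²-6·20·(40/3)+3·(40/3)²+8²)/(6·20·20000) = -76/28125 rad
Load 4 — point force P=-10 kN at a=5 m (b=L-a=15):
  θ_4 = -Pa(2L²-6Lx+3x²+a²)/(6LEI)  [x>a] = -(-10)·5·(2·20²-6·20·(40/3)+3·(40/3)²+5²)/(6·20·20000) = -29/5760 rad
Superposition: θ = Σ θ_i = -2233681/97200000 rad ≈ -0.022980 rad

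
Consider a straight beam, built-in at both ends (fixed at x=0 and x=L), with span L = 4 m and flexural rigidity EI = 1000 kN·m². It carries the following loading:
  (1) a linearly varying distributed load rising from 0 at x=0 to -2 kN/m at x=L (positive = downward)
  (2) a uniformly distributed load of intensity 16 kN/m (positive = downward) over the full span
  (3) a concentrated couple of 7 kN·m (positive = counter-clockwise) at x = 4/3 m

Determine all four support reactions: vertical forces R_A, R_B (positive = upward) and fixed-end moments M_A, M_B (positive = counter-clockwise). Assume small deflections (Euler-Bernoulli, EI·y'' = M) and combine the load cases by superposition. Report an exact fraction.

R_A = 497/15 kN, M_A = 304/15 kN·m, R_B = 403/15 kN, M_B = -87/5 kN·m

Load 1 — triangular load w₀=-2 kN/m (0→w₀ over full span):
  R_A = 3w₀L/20 = 3·(-2)·4/20 = -6/5 kN
  M_A = w₀L²/30 = (-2)·4²/30 = -16/15 kN·m
  R_B = 7w₀L/20 = 7·(-2)·4/20 = -14/5 kN
  M_B = -w₀L²/20 = -(-2)·4²/20 = 8/5 kN·m
Load 2 — uniform load w=16 kN/m over full span:
  R_A = wL/2 = 16·4/2 = 32 kN
  M_A = wL²/12 = 16·4²/12 = 64/3 kN·m
  R_B = wL/2 = 16·4/2 = 32 kN
  M_B = -wL²/12 = -16·4²/12 = -64/3 kN·m
Load 3 — applied couple M₀=7 kN·m at a=4/3 m (b=L-a=8/3):
  R_A = 6M₀ab/L³ = 6·7·(4/3)·(8/3)/4³ = 7/3 kN
  M_A = M₀b(2a-b)/L² = 7·(8/3)·(2·(4/3)-(8/3))/4² = 0 kN·m
  R_B = -6M₀ab/L³ = -6·7·(4/3)·(8/3)/4³ = -7/3 kN
  M_B = M₀a(2b-a)/L² = 7·(4/3)·(2·(8/3)-(4/3))/4² = 7/3 kN·m
Superposition: R_A = 497/15 kN, M_A = 304/15 kN·m, R_B = 403/15 kN, M_B = -87/5 kN·m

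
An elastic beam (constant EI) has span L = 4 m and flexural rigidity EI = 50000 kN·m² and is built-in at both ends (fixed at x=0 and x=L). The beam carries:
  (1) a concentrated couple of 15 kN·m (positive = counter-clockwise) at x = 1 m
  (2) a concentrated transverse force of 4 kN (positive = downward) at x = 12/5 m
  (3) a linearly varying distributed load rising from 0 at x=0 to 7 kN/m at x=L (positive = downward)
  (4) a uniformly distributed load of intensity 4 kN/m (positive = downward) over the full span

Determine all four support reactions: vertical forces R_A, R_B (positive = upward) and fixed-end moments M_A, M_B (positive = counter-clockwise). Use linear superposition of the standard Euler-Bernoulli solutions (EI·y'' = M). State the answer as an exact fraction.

Load 1 — applied couple M₀=15 kN·m at a=1 m (b=L-a=3):
  R_A = 6M₀ab/L³ = 6·15·1·3/4³ = 135/32 kN
  M_A = M₀b(2a-b)/L² = 15·3·(2·1-3)/4² = -45/16 kN·m
  R_B = -6M₀ab/L³ = -6·15·1·3/4³ = -135/32 kN
  M_B = M₀a(2b-a)/L² = 15·1·(2·3-1)/4² = 75/16 kN·m
Load 2 — point force P=4 kN at a=12/5 m (b=L-a=8/5):
  R_A = Pb²(3a+b)/L³ = 4·(8/5)²·(3·(12/5)+(8/5))/4³ = 176/125 kN
  M_A = Pab²/L² = 4·(12/5)·(8/5)²/4² = 192/125 kN·m
  R_B = Pa²(a+3b)/L³ = 4·(12/5)²·((12/5)+3·(8/5))/4³ = 324/125 kN
  M_B = -Pa²b/L² = -4·(12/5)²·(8/5)/4² = -288/125 kN·m
Load 3 — triangular load w₀=7 kN/m (0→w₀ over full span):
  R_A = 3w₀L/20 = 3·7·4/20 = 21/5 kN
  M_A = w₀L²/30 = 7·4²/30 = 56/15 kN·m
  R_B = 7w₀L/20 = 7·7·4/20 = 49/5 kN
  M_B = -w₀L²/20 = -7·4²/20 = -28/5 kN·m
Load 4 — uniform load w=4 kN/m over full span:
  R_A = wL/2 = 4·4/2 = 8 kN
  M_A = wL²/12 = 4·4²/12 = 16/3 kN·m
  R_B = wL/2 = 4·4/2 = 8 kN
  M_B = -wL²/12 = -4·4²/12 = -16/3 kN·m
Superposition: R_A = 71307/4000 kN, M_A = 46741/6000 kN·m, R_B = 64693/4000 kN, M_B = -51299/6000 kN·m

R_A = 71307/4000 kN, M_A = 46741/6000 kN·m, R_B = 64693/4000 kN, M_B = -51299/6000 kN·m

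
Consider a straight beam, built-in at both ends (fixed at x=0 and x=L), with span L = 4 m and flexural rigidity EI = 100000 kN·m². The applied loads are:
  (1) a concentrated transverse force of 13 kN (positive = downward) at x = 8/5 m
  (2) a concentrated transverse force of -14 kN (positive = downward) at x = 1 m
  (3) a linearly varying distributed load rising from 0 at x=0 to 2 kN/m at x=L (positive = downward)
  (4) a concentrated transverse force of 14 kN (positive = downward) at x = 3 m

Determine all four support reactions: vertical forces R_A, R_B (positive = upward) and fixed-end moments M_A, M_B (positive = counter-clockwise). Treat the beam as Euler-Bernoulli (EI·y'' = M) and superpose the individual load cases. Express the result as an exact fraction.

R_A = -1/1000 kN, M_A = 4957/1500 kN·m, R_B = 17001/1000 kN, M_B = -5921/500 kN·m

Load 1 — point force P=13 kN at a=8/5 m (b=L-a=12/5):
  R_A = Pb²(3a+b)/L³ = 13·(12/5)²·(3·(8/5)+(12/5))/4³ = 1053/125 kN
  M_A = Pab²/L² = 13·(8/5)·(12/5)²/4² = 936/125 kN·m
  R_B = Pa²(a+3b)/L³ = 13·(8/5)²·((8/5)+3·(12/5))/4³ = 572/125 kN
  M_B = -Pa²b/L² = -13·(8/5)²·(12/5)/4² = -624/125 kN·m
Load 2 — point force P=-14 kN at a=1 m (b=L-a=3):
  R_A = Pb²(3a+b)/L³ = (-14)·3²·(3·1+3)/4³ = -189/16 kN
  M_A = Pab²/L² = (-14)·1·3²/4² = -63/8 kN·m
  R_B = Pa²(a+3b)/L³ = (-14)·1²·(1+3·3)/4³ = -35/16 kN
  M_B = -Pa²b/L² = -(-14)·1²·3/4² = 21/8 kN·m
Load 3 — triangular load w₀=2 kN/m (0→w₀ over full span):
  R_A = 3w₀L/20 = 3·2·4/20 = 6/5 kN
  M_A = w₀L²/30 = 2·4²/30 = 16/15 kN·m
  R_B = 7w₀L/20 = 7·2·4/20 = 14/5 kN
  M_B = -w₀L²/20 = -2·4²/20 = -8/5 kN·m
Load 4 — point force P=14 kN at a=3 m (b=L-a=1):
  R_A = Pb²(3a+b)/L³ = 14·1²·(3·3+1)/4³ = 35/16 kN
  M_A = Pab²/L² = 14·3·1²/4² = 21/8 kN·m
  R_B = Pa²(a+3b)/L³ = 14·3²·(3+3·1)/4³ = 189/16 kN
  M_B = -Pa²b/L² = -14·3²·1/4² = -63/8 kN·m
Superposition: R_A = -1/1000 kN, M_A = 4957/1500 kN·m, R_B = 17001/1000 kN, M_B = -5921/500 kN·m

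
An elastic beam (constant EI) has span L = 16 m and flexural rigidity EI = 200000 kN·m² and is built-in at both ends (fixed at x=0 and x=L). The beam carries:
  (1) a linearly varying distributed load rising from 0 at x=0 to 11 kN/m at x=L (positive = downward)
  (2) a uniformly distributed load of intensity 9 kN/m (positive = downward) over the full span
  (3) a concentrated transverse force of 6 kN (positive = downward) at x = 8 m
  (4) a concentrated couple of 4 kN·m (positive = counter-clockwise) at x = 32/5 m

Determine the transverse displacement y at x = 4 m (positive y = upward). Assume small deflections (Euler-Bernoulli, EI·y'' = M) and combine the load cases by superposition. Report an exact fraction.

y(4) = -877/125000 m

Load 1 — triangular load w₀=11 kN/m (0→w₀ over full span):
  y_1 = -w₀x²(L-x)²(x+2L)/(120LEI) = -11·4²·(16-4)²·(4+2·16)/(120·16·200000) = -297/125000 m
Load 2 — uniform load w=9 kN/m over full span:
  y_2 = -wx²(L-x)²/(24EI) = -9·4²·(16-4)²/(24·200000) = -27/6250 m
Load 3 — point force P=6 kN at a=8 m (b=L-a=8):
  y_3 = -Pb²x²(3aL-(3a+b)x)/(6L³EI)  [x≤a] = -6·8²·4²·(3·8·16-(3·8+8)·4)/(6·16³·200000) = -1/3125 m
Load 4 — applied couple M₀=4 kN·m at a=32/5 m (b=L-a=48/5):
  y_4 = (R_Ax³/6 - M_Ax²/2)/EI  [x≤a] with R_A=9/25, M_A=12/25 = ((9/25)·4³/6 - (12/25)·4²/2)/200000 = 0 m
Superposition: y = Σ y_i = -877/125000 m ≈ -0.007016 m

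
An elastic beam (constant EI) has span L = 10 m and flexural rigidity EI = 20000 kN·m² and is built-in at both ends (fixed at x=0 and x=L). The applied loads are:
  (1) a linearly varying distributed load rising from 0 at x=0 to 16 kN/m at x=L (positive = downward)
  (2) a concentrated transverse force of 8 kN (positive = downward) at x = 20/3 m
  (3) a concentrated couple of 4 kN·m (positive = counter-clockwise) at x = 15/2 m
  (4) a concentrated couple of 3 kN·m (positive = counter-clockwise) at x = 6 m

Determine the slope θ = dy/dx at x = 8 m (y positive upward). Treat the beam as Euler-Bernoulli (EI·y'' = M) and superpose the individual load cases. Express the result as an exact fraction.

Load 1 — triangular load w₀=16 kN/m (0→w₀ over full span):
  θ_1 = -w₀(2x(L-x)(L-2x)(x+2L)+x²(L-x)²)/(120LEI) = -16·(2·8·(10-8)·(10-2·8)·(8+2·10)+8²·(10-8)²)/(120·10·20000) = 32/9375 rad
Load 2 — point force P=8 kN at a=20/3 m (b=L-a=10/3):
  θ_2 = Pa²(L-x)(2bL-(3b+a)(L-x))/(2L³EI)  [x>a] = 8·(20/3)²·(10-8)·(2·(10/3)·10-(3·(10/3)+(20/3))·(10-8))/(2·10³·20000) = 2/3375 rad
Load 3 — applied couple M₀=4 kN·m at a=15/2 m (b=L-a=5/2):
  θ_3 = (R_Ax²/2 - M_Ax - M₀(x-a))/EI  [x>a] with R_A=9/20, M_A=5/4 = ((9/20)·8²/2 - (5/4)·8 - 4·(8-(15/2)))/20000 = 3/25000 rad
Load 4 — applied couple M₀=3 kN·m at a=6 m (b=L-a=4):
  θ_4 = (R_Ax²/2 - M_Ax - M₀(x-a))/EI  [x>a] with R_A=54/125, M_A=24/25 = ((54/125)·8²/2 - (24/25)·8 - 3·(8-6))/20000 = 9/1250000 rad
Superposition: θ = Σ θ_i = 139493/33750000 rad ≈ 0.004133 rad

θ(8) = 139493/33750000 rad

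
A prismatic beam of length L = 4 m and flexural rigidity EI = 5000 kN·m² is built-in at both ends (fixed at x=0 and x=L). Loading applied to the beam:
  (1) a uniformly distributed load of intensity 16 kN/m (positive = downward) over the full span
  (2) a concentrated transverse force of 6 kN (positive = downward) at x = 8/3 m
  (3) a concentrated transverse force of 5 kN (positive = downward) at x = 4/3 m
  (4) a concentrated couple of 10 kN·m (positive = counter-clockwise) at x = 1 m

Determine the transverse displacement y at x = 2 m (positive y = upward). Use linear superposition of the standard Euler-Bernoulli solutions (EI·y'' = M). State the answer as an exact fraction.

y(2) = -1763/810000 m

Load 1 — uniform load w=16 kN/m over full span:
  y_1 = -wx²(L-x)²/(24EI) = -16·2²·(4-2)²/(24·5000) = -4/1875 m
Load 2 — point force P=6 kN at a=8/3 m (b=L-a=4/3):
  y_2 = -Pb²x²(3aL-(3a+b)x)/(6L³EI)  [x≤a] = -6·(4/3)²·2²·(3·(8/3)·4-(3·(8/3)+(4/3))·2)/(6·4³·5000) = -1/3375 m
Load 3 — point force P=5 kN at a=4/3 m (b=L-a=8/3):
  y_3 = -Pa²(L-x)²(3bL-(3b+a)(L-x))/(6L³EI)  [x>a] = -5·(4/3)²·(4-2)²·(3·(8/3)·4-(3·(8/3)+(4/3))·(4-2))/(6·4³·5000) = -1/4050 m
Load 4 — applied couple M₀=10 kN·m at a=1 m (b=L-a=3):
  y_4 = (R_Ax³/6 - M_Ax²/2 - M₀(x-a)²/2)/EI  [x>a] with R_A=45/16, M_A=-15/8 = ((45/16)·2³/6 - (-15/8)·2²/2 - 10·(2-1)²/2)/5000 = 1/2000 m
Superposition: y = Σ y_i = -1763/810000 m ≈ -0.002177 m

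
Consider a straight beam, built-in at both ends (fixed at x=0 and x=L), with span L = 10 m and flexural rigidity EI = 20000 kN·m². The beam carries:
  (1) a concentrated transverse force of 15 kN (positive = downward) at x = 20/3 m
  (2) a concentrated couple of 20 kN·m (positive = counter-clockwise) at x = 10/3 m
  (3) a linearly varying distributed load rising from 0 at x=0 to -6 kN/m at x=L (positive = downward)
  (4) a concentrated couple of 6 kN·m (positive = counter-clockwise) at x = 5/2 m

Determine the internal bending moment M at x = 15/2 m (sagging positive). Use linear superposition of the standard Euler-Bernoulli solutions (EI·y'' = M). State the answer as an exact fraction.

Load 1 — point force P=15 kN at a=20/3 m (b=L-a=10/3):
  M_1 = Pa²(a+3b)(L-x)/L³ - Pa²b/L²  [x>a] = 15·(20/3)²·((20/3)+3·(10/3))·(10-(15/2))/10³ - 15·(20/3)²·(10/3)/10² = 50/9 kN·m
Load 2 — applied couple M₀=20 kN·m at a=10/3 m (b=L-a=20/3):
  M_2 = R_Ax - M_A - M₀  [x>a] with R_A=8/3, M_A=0 = (8/3)·(15/2) - 0 - 20 = 0 kN·m
Load 3 — triangular load w₀=-6 kN/m (0→w₀ over full span):
  M_3 = 3w₀Lx/20 - w₀L²/30 - w₀x³/(6L) = 3·(-6)·10·(15/2)/20 - (-6)·10²/30 - (-6)·(15/2)³/(6·10) = -85/16 kN·m
Load 4 — applied couple M₀=6 kN·m at a=5/2 m (b=L-a=15/2):
  M_4 = R_Ax - M_A - M₀  [x>a] with R_A=27/40, M_A=-9/8 = (27/40)·(15/2) - (-9/8) - 6 = 3/16 kN·m
Superposition: M = Σ M_i = 31/72 kN·m ≈ 0.430556 kN·m

M(15/2) = 31/72 kN·m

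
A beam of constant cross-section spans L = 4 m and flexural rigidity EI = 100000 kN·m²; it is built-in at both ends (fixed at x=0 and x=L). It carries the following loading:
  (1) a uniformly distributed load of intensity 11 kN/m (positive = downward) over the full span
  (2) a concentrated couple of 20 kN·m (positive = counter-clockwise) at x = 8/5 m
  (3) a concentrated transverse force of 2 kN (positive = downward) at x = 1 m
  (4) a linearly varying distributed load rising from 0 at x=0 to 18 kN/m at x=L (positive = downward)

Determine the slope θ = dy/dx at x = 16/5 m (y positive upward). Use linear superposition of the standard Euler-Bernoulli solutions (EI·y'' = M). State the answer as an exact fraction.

Load 1 — uniform load w=11 kN/m over full span:
  θ_1 = -wx(L-x)(L-2x)/(12EI) = -11·(16/5)·(4-(16/5))·(4-2·(16/5))/(12·100000) = 22/390625 rad
Load 2 — applied couple M₀=20 kN·m at a=8/5 m (b=L-a=12/5):
  θ_2 = (R_Ax²/2 - M_Ax - M₀(x-a))/EI  [x>a] with R_A=36/5, M_A=12/5 = ((36/5)·(16/5)²/2 - (12/5)·(16/5) - 20·((16/5)-(8/5)))/100000 = -11/390625 rad
Load 3 — point force P=2 kN at a=1 m (b=L-a=3):
  θ_3 = Pa²(L-x)(2bL-(3b+a)(L-x))/(2L³EI)  [x>a] = 2·1²·(4-(16/5))·(2·3·4-(3·3+1)·(4-(16/5)))/(2·4³·100000) = 1/500000 rad
Load 4 — triangular load w₀=18 kN/m (0→w₀ over full span):
  θ_4 = -w₀(2x(L-x)(L-2x)(x+2L)+x²(L-x)²)/(120LEI) = -18·(2·(16/5)·(4-(16/5))·(4-2·(16/5))·((16/5)+2·4)+(16/5)²·(4-(16/5))²)/(120·4·100000) = 96/1953125 rad
Superposition: θ = Σ θ_i = 4957/62500000 rad ≈ 0.000079 rad

θ(16/5) = 4957/62500000 rad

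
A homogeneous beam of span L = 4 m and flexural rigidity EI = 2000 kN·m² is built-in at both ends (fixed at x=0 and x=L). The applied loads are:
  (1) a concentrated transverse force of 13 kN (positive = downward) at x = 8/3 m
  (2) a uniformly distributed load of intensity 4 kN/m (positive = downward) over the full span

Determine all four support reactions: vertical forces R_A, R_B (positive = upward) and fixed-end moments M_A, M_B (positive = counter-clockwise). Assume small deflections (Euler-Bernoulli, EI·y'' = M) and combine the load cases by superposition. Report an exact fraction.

Load 1 — point force P=13 kN at a=8/3 m (b=L-a=4/3):
  R_A = Pb²(3a+b)/L³ = 13·(4/3)²·(3·(8/3)+(4/3))/4³ = 91/27 kN
  M_A = Pab²/L² = 13·(8/3)·(4/3)²/4² = 104/27 kN·m
  R_B = Pa²(a+3b)/L³ = 13·(8/3)²·((8/3)+3·(4/3))/4³ = 260/27 kN
  M_B = -Pa²b/L² = -13·(8/3)²·(4/3)/4² = -208/27 kN·m
Load 2 — uniform load w=4 kN/m over full span:
  R_A = wL/2 = 4·4/2 = 8 kN
  M_A = wL²/12 = 4·4²/12 = 16/3 kN·m
  R_B = wL/2 = 4·4/2 = 8 kN
  M_B = -wL²/12 = -4·4²/12 = -16/3 kN·m
Superposition: R_A = 307/27 kN, M_A = 248/27 kN·m, R_B = 476/27 kN, M_B = -352/27 kN·m

R_A = 307/27 kN, M_A = 248/27 kN·m, R_B = 476/27 kN, M_B = -352/27 kN·m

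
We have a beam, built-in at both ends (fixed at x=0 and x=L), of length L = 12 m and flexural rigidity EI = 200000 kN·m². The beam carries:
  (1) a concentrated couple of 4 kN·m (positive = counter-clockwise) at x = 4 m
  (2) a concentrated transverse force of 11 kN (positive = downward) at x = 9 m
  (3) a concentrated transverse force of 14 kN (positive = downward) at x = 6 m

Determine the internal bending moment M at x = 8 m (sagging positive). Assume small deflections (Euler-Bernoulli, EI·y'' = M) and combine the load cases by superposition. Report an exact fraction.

M(8) = 2033/144 kN·m

Load 1 — applied couple M₀=4 kN·m at a=4 m (b=L-a=8):
  M_1 = R_Ax - M_A - M₀  [x>a] with R_A=4/9, M_A=0 = (4/9)·8 - 0 - 4 = -4/9 kN·m
Load 2 — point force P=11 kN at a=9 m (b=L-a=3):
  M_2 = Pb²(3a+b)x/L³ - Pab²/L²  [x≤a] = 11·3²·(3·9+3)·8/12³ - 11·9·3²/12² = 121/16 kN·m
Load 3 — point force P=14 kN at a=6 m (b=L-a=6):
  M_3 = Pa²(a+3b)(L-x)/L³ - Pa²b/L²  [x>a] = 14·6²·(6+3·6)·(12-8)/12³ - 14·6²·6/12² = 7 kN·m
Superposition: M = Σ M_i = 2033/144 kN·m ≈ 14.118056 kN·m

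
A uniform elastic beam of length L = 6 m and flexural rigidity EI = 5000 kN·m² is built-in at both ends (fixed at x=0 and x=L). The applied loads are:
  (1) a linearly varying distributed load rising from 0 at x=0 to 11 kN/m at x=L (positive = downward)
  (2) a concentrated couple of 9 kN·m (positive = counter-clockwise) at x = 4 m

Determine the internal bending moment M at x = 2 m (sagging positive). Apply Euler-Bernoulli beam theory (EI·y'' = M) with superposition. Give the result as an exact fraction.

M(2) = 232/45 kN·m

Load 1 — triangular load w₀=11 kN/m (0→w₀ over full span):
  M_1 = 3w₀Lx/20 - w₀L²/30 - w₀x³/(6L) = 3·11·6·2/20 - 11·6²/30 - 11·2³/(6·6) = 187/45 kN·m
Load 2 — applied couple M₀=9 kN·m at a=4 m (b=L-a=2):
  M_2 = R_Ax - M_A  [x≤a] with R_A=2, M_A=3 = 2·2 - 3 = 1 kN·m
Superposition: M = Σ M_i = 232/45 kN·m ≈ 5.155556 kN·m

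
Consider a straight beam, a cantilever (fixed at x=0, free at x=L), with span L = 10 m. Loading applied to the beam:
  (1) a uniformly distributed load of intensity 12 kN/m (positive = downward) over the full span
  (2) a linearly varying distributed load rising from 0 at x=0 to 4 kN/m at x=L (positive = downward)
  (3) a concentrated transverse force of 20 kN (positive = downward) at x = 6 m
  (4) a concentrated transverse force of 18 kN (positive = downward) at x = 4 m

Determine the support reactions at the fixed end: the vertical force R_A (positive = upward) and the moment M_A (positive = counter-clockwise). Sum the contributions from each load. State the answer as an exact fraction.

Load 1 — uniform load w=12 kN/m over full span:
  R_A = wL = 12·10 = 120 kN
  M_A = wL²/2 = 12·10²/2 = 600 kN·m
Load 2 — triangular load w₀=4 kN/m (0→w₀ over full span):
  R_A = w₀L/2 = 4·10/2 = 20 kN
  M_A = w₀L²/3 = 4·10²/3 = 400/3 kN·m
Load 3 — point force P=20 kN at a=6 m (b=L-a=4):
  R_A = P = 20 kN
  M_A = Pa = 20·6 = 120 kN·m
Load 4 — point force P=18 kN at a=4 m (b=L-a=6):
  R_A = P = 18 kN
  M_A = Pa = 18·4 = 72 kN·m
Superposition: R_A = 178 kN, M_A = 2776/3 kN·m

R_A = 178 kN, M_A = 2776/3 kN·m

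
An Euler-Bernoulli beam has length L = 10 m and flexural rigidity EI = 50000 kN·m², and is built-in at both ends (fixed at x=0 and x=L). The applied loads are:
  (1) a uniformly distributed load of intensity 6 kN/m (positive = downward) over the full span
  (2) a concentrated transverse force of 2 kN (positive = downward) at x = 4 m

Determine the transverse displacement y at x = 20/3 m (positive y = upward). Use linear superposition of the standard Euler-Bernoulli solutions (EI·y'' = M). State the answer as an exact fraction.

Load 1 — uniform load w=6 kN/m over full span:
  y_1 = -wx²(L-x)²/(24EI) = -6·(20/3)²·(10-(20/3))²/(24·50000) = -1/405 m
Load 2 — point force P=2 kN at a=4 m (b=L-a=6):
  y_2 = -Pa²(L-x)²(3bL-(3b+a)(L-x))/(6L³EI)  [x>a] = -2·4²·(10-(20/3))²·(3·6·10-(3·6+4)·(10-(20/3)))/(6·10³·50000) = -32/253125 m
Superposition: y = Σ y_i = -73/28125 m ≈ -0.002596 m

y(20/3) = -73/28125 m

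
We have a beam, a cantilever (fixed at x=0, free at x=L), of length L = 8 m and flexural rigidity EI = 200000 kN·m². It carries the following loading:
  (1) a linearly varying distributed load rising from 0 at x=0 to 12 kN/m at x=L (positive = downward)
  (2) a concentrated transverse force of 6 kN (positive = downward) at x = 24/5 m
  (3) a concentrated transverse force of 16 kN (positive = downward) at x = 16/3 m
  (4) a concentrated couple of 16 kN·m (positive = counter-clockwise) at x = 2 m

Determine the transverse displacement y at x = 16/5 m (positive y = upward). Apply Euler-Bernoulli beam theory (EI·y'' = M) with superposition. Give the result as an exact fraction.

y(16/5) = -2119019/292968750 m

Load 1 — triangular load w₀=12 kN/m (0→w₀ over full span):
  y_1 = (w₀Lx³/12-w₀L²x²/6-w₀x⁵/(120L))/EI = (12·8·(16/5)³/12-12·8²·(16/5)²/6-12·(16/5)⁵/(120·8))/200000 = -257024/48828125 m
Load 2 — point force P=6 kN at a=24/5 m (b=L-a=16/5):
  y_2 = -Px²(3a-x)/(6EI)  [x≤a] = -6·(16/5)²·(3·(24/5)-(16/5))/(6·200000) = -224/390625 m
Load 3 — point force P=16 kN at a=16/3 m (b=L-a=8/3):
  y_3 = -Px²(3a-x)/(6EI)  [x≤a] = -16·(16/5)²·(3·(16/3)-(16/5))/(6·200000) = -2048/1171875 m
Load 4 — applied couple M₀=16 kN·m at a=2 m (b=L-a=6):
  y_4 = M₀a(2x-a)/(2EI)  [x>a] = 16·2·(2·(16/5)-2)/(2·200000) = 11/31250 m
Superposition: y = Σ y_i = -2119019/292968750 m ≈ -0.007233 m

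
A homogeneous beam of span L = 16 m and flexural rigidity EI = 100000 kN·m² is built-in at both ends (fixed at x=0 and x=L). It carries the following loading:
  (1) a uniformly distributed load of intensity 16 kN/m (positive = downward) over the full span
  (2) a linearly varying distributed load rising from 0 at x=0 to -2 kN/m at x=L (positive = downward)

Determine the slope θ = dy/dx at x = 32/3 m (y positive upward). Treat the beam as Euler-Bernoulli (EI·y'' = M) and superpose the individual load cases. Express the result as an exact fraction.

θ(32/3) = 14464/3796875 rad

Load 1 — uniform load w=16 kN/m over full span:
  θ_1 = -wx(L-x)(L-2x)/(12EI) = -16·(32/3)·(16-(32/3))·(16-2·(32/3))/(12·100000) = 1024/253125 rad
Load 2 — triangular load w₀=-2 kN/m (0→w₀ over full span):
  θ_2 = -w₀(2x(L-x)(L-2x)(x+2L)+x²(L-x)²)/(120LEI) = -(-2)·(2·(32/3)·(16-(32/3))·(16-2·(32/3))·((32/3)+2·16)+(32/3)²·(16-(32/3))²)/(120·16·100000) = -896/3796875 rad
Superposition: θ = Σ θ_i = 14464/3796875 rad ≈ 0.003809 rad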